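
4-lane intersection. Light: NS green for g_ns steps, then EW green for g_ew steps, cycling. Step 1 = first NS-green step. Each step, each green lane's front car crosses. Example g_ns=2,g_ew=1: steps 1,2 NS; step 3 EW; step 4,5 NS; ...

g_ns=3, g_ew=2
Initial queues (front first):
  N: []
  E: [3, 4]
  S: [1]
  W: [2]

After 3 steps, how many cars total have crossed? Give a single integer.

Answer: 1

Derivation:
Step 1 [NS]: N:empty,E:wait,S:car1-GO,W:wait | queues: N=0 E=2 S=0 W=1
Step 2 [NS]: N:empty,E:wait,S:empty,W:wait | queues: N=0 E=2 S=0 W=1
Step 3 [NS]: N:empty,E:wait,S:empty,W:wait | queues: N=0 E=2 S=0 W=1
Cars crossed by step 3: 1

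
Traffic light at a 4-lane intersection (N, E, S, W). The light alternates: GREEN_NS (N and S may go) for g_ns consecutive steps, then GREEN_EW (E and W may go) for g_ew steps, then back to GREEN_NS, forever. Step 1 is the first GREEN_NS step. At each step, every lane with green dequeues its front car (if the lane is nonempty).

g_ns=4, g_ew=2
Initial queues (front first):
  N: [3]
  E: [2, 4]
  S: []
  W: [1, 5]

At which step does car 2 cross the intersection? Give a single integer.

Step 1 [NS]: N:car3-GO,E:wait,S:empty,W:wait | queues: N=0 E=2 S=0 W=2
Step 2 [NS]: N:empty,E:wait,S:empty,W:wait | queues: N=0 E=2 S=0 W=2
Step 3 [NS]: N:empty,E:wait,S:empty,W:wait | queues: N=0 E=2 S=0 W=2
Step 4 [NS]: N:empty,E:wait,S:empty,W:wait | queues: N=0 E=2 S=0 W=2
Step 5 [EW]: N:wait,E:car2-GO,S:wait,W:car1-GO | queues: N=0 E=1 S=0 W=1
Step 6 [EW]: N:wait,E:car4-GO,S:wait,W:car5-GO | queues: N=0 E=0 S=0 W=0
Car 2 crosses at step 5

5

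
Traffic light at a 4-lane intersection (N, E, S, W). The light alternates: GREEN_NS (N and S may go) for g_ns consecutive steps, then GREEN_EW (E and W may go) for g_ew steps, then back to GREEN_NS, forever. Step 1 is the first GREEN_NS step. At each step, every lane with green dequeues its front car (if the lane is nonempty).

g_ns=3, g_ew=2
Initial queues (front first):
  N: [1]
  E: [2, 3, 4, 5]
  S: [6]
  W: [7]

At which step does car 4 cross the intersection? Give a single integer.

Step 1 [NS]: N:car1-GO,E:wait,S:car6-GO,W:wait | queues: N=0 E=4 S=0 W=1
Step 2 [NS]: N:empty,E:wait,S:empty,W:wait | queues: N=0 E=4 S=0 W=1
Step 3 [NS]: N:empty,E:wait,S:empty,W:wait | queues: N=0 E=4 S=0 W=1
Step 4 [EW]: N:wait,E:car2-GO,S:wait,W:car7-GO | queues: N=0 E=3 S=0 W=0
Step 5 [EW]: N:wait,E:car3-GO,S:wait,W:empty | queues: N=0 E=2 S=0 W=0
Step 6 [NS]: N:empty,E:wait,S:empty,W:wait | queues: N=0 E=2 S=0 W=0
Step 7 [NS]: N:empty,E:wait,S:empty,W:wait | queues: N=0 E=2 S=0 W=0
Step 8 [NS]: N:empty,E:wait,S:empty,W:wait | queues: N=0 E=2 S=0 W=0
Step 9 [EW]: N:wait,E:car4-GO,S:wait,W:empty | queues: N=0 E=1 S=0 W=0
Step 10 [EW]: N:wait,E:car5-GO,S:wait,W:empty | queues: N=0 E=0 S=0 W=0
Car 4 crosses at step 9

9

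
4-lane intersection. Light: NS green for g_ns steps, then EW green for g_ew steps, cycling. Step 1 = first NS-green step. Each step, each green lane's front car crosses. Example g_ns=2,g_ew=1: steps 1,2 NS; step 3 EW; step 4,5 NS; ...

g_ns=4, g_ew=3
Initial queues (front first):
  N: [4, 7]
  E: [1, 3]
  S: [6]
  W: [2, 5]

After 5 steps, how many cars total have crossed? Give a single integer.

Step 1 [NS]: N:car4-GO,E:wait,S:car6-GO,W:wait | queues: N=1 E=2 S=0 W=2
Step 2 [NS]: N:car7-GO,E:wait,S:empty,W:wait | queues: N=0 E=2 S=0 W=2
Step 3 [NS]: N:empty,E:wait,S:empty,W:wait | queues: N=0 E=2 S=0 W=2
Step 4 [NS]: N:empty,E:wait,S:empty,W:wait | queues: N=0 E=2 S=0 W=2
Step 5 [EW]: N:wait,E:car1-GO,S:wait,W:car2-GO | queues: N=0 E=1 S=0 W=1
Cars crossed by step 5: 5

Answer: 5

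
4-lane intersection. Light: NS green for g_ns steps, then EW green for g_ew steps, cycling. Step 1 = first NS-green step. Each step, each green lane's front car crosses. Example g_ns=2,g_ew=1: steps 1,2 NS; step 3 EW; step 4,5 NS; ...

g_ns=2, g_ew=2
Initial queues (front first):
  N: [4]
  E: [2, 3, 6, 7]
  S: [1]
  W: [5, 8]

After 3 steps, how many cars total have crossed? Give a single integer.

Step 1 [NS]: N:car4-GO,E:wait,S:car1-GO,W:wait | queues: N=0 E=4 S=0 W=2
Step 2 [NS]: N:empty,E:wait,S:empty,W:wait | queues: N=0 E=4 S=0 W=2
Step 3 [EW]: N:wait,E:car2-GO,S:wait,W:car5-GO | queues: N=0 E=3 S=0 W=1
Cars crossed by step 3: 4

Answer: 4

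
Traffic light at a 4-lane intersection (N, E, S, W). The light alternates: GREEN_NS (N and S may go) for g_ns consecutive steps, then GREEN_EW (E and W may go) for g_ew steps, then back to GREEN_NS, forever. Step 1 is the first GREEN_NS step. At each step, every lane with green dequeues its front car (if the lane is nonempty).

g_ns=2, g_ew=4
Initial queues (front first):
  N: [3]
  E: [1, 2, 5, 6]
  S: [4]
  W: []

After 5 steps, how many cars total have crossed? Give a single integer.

Answer: 5

Derivation:
Step 1 [NS]: N:car3-GO,E:wait,S:car4-GO,W:wait | queues: N=0 E=4 S=0 W=0
Step 2 [NS]: N:empty,E:wait,S:empty,W:wait | queues: N=0 E=4 S=0 W=0
Step 3 [EW]: N:wait,E:car1-GO,S:wait,W:empty | queues: N=0 E=3 S=0 W=0
Step 4 [EW]: N:wait,E:car2-GO,S:wait,W:empty | queues: N=0 E=2 S=0 W=0
Step 5 [EW]: N:wait,E:car5-GO,S:wait,W:empty | queues: N=0 E=1 S=0 W=0
Cars crossed by step 5: 5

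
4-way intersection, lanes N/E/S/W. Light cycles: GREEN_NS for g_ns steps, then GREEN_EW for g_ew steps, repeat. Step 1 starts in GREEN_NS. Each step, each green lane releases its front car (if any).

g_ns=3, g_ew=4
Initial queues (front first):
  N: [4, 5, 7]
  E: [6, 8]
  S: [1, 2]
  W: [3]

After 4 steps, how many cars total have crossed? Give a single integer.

Step 1 [NS]: N:car4-GO,E:wait,S:car1-GO,W:wait | queues: N=2 E=2 S=1 W=1
Step 2 [NS]: N:car5-GO,E:wait,S:car2-GO,W:wait | queues: N=1 E=2 S=0 W=1
Step 3 [NS]: N:car7-GO,E:wait,S:empty,W:wait | queues: N=0 E=2 S=0 W=1
Step 4 [EW]: N:wait,E:car6-GO,S:wait,W:car3-GO | queues: N=0 E=1 S=0 W=0
Cars crossed by step 4: 7

Answer: 7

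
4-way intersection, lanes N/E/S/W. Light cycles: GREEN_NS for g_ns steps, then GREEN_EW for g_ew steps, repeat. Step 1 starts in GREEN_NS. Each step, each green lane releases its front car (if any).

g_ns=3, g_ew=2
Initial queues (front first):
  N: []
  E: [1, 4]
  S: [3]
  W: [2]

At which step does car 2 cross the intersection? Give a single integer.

Step 1 [NS]: N:empty,E:wait,S:car3-GO,W:wait | queues: N=0 E=2 S=0 W=1
Step 2 [NS]: N:empty,E:wait,S:empty,W:wait | queues: N=0 E=2 S=0 W=1
Step 3 [NS]: N:empty,E:wait,S:empty,W:wait | queues: N=0 E=2 S=0 W=1
Step 4 [EW]: N:wait,E:car1-GO,S:wait,W:car2-GO | queues: N=0 E=1 S=0 W=0
Step 5 [EW]: N:wait,E:car4-GO,S:wait,W:empty | queues: N=0 E=0 S=0 W=0
Car 2 crosses at step 4

4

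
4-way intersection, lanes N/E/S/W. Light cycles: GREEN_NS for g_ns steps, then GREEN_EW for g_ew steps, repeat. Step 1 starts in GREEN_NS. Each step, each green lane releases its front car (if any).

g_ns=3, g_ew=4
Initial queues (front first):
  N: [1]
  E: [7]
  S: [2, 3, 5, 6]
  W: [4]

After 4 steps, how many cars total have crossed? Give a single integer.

Answer: 6

Derivation:
Step 1 [NS]: N:car1-GO,E:wait,S:car2-GO,W:wait | queues: N=0 E=1 S=3 W=1
Step 2 [NS]: N:empty,E:wait,S:car3-GO,W:wait | queues: N=0 E=1 S=2 W=1
Step 3 [NS]: N:empty,E:wait,S:car5-GO,W:wait | queues: N=0 E=1 S=1 W=1
Step 4 [EW]: N:wait,E:car7-GO,S:wait,W:car4-GO | queues: N=0 E=0 S=1 W=0
Cars crossed by step 4: 6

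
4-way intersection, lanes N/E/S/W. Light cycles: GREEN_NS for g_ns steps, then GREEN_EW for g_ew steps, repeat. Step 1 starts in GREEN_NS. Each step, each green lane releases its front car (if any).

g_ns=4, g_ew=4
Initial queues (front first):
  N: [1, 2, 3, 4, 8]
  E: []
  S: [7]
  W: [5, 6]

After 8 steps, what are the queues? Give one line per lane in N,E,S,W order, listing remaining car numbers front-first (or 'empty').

Step 1 [NS]: N:car1-GO,E:wait,S:car7-GO,W:wait | queues: N=4 E=0 S=0 W=2
Step 2 [NS]: N:car2-GO,E:wait,S:empty,W:wait | queues: N=3 E=0 S=0 W=2
Step 3 [NS]: N:car3-GO,E:wait,S:empty,W:wait | queues: N=2 E=0 S=0 W=2
Step 4 [NS]: N:car4-GO,E:wait,S:empty,W:wait | queues: N=1 E=0 S=0 W=2
Step 5 [EW]: N:wait,E:empty,S:wait,W:car5-GO | queues: N=1 E=0 S=0 W=1
Step 6 [EW]: N:wait,E:empty,S:wait,W:car6-GO | queues: N=1 E=0 S=0 W=0
Step 7 [EW]: N:wait,E:empty,S:wait,W:empty | queues: N=1 E=0 S=0 W=0
Step 8 [EW]: N:wait,E:empty,S:wait,W:empty | queues: N=1 E=0 S=0 W=0

N: 8
E: empty
S: empty
W: empty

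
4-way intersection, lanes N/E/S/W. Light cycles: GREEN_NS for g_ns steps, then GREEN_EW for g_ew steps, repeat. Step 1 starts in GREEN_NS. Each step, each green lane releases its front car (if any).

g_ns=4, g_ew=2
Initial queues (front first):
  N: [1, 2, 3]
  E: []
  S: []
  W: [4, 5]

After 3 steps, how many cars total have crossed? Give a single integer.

Answer: 3

Derivation:
Step 1 [NS]: N:car1-GO,E:wait,S:empty,W:wait | queues: N=2 E=0 S=0 W=2
Step 2 [NS]: N:car2-GO,E:wait,S:empty,W:wait | queues: N=1 E=0 S=0 W=2
Step 3 [NS]: N:car3-GO,E:wait,S:empty,W:wait | queues: N=0 E=0 S=0 W=2
Cars crossed by step 3: 3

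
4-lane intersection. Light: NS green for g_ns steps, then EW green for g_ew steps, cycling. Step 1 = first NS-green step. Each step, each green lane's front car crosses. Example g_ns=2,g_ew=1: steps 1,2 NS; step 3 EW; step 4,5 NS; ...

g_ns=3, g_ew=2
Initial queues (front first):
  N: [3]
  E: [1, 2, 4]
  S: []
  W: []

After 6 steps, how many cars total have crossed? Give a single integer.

Answer: 3

Derivation:
Step 1 [NS]: N:car3-GO,E:wait,S:empty,W:wait | queues: N=0 E=3 S=0 W=0
Step 2 [NS]: N:empty,E:wait,S:empty,W:wait | queues: N=0 E=3 S=0 W=0
Step 3 [NS]: N:empty,E:wait,S:empty,W:wait | queues: N=0 E=3 S=0 W=0
Step 4 [EW]: N:wait,E:car1-GO,S:wait,W:empty | queues: N=0 E=2 S=0 W=0
Step 5 [EW]: N:wait,E:car2-GO,S:wait,W:empty | queues: N=0 E=1 S=0 W=0
Step 6 [NS]: N:empty,E:wait,S:empty,W:wait | queues: N=0 E=1 S=0 W=0
Cars crossed by step 6: 3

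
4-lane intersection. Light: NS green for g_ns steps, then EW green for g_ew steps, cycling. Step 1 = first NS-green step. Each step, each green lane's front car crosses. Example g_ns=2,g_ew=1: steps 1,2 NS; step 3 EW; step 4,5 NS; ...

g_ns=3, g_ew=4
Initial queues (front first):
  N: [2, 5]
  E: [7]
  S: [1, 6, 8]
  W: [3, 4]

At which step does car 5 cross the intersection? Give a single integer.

Step 1 [NS]: N:car2-GO,E:wait,S:car1-GO,W:wait | queues: N=1 E=1 S=2 W=2
Step 2 [NS]: N:car5-GO,E:wait,S:car6-GO,W:wait | queues: N=0 E=1 S=1 W=2
Step 3 [NS]: N:empty,E:wait,S:car8-GO,W:wait | queues: N=0 E=1 S=0 W=2
Step 4 [EW]: N:wait,E:car7-GO,S:wait,W:car3-GO | queues: N=0 E=0 S=0 W=1
Step 5 [EW]: N:wait,E:empty,S:wait,W:car4-GO | queues: N=0 E=0 S=0 W=0
Car 5 crosses at step 2

2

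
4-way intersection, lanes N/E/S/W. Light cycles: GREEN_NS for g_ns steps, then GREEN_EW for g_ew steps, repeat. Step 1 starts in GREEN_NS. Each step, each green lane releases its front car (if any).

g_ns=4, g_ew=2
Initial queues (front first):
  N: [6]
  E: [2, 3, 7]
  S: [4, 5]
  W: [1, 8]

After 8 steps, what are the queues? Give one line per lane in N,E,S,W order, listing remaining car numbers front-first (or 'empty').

Step 1 [NS]: N:car6-GO,E:wait,S:car4-GO,W:wait | queues: N=0 E=3 S=1 W=2
Step 2 [NS]: N:empty,E:wait,S:car5-GO,W:wait | queues: N=0 E=3 S=0 W=2
Step 3 [NS]: N:empty,E:wait,S:empty,W:wait | queues: N=0 E=3 S=0 W=2
Step 4 [NS]: N:empty,E:wait,S:empty,W:wait | queues: N=0 E=3 S=0 W=2
Step 5 [EW]: N:wait,E:car2-GO,S:wait,W:car1-GO | queues: N=0 E=2 S=0 W=1
Step 6 [EW]: N:wait,E:car3-GO,S:wait,W:car8-GO | queues: N=0 E=1 S=0 W=0
Step 7 [NS]: N:empty,E:wait,S:empty,W:wait | queues: N=0 E=1 S=0 W=0
Step 8 [NS]: N:empty,E:wait,S:empty,W:wait | queues: N=0 E=1 S=0 W=0

N: empty
E: 7
S: empty
W: empty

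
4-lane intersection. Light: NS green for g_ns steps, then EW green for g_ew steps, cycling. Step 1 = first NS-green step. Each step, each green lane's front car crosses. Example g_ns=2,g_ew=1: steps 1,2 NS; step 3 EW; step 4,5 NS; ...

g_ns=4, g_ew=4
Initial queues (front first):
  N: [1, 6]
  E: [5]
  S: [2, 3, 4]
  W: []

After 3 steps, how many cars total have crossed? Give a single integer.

Answer: 5

Derivation:
Step 1 [NS]: N:car1-GO,E:wait,S:car2-GO,W:wait | queues: N=1 E=1 S=2 W=0
Step 2 [NS]: N:car6-GO,E:wait,S:car3-GO,W:wait | queues: N=0 E=1 S=1 W=0
Step 3 [NS]: N:empty,E:wait,S:car4-GO,W:wait | queues: N=0 E=1 S=0 W=0
Cars crossed by step 3: 5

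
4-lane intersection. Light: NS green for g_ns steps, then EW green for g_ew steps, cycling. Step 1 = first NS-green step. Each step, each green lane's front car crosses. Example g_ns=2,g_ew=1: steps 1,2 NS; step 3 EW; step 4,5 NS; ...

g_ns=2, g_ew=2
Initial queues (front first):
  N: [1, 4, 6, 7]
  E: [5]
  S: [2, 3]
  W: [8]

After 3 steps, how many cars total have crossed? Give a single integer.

Answer: 6

Derivation:
Step 1 [NS]: N:car1-GO,E:wait,S:car2-GO,W:wait | queues: N=3 E=1 S=1 W=1
Step 2 [NS]: N:car4-GO,E:wait,S:car3-GO,W:wait | queues: N=2 E=1 S=0 W=1
Step 3 [EW]: N:wait,E:car5-GO,S:wait,W:car8-GO | queues: N=2 E=0 S=0 W=0
Cars crossed by step 3: 6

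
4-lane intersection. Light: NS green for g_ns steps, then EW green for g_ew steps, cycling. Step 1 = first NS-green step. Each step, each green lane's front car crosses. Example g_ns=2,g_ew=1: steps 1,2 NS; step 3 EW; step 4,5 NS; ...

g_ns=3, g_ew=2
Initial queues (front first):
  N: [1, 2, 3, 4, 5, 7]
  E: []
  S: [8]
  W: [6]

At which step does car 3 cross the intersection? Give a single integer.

Step 1 [NS]: N:car1-GO,E:wait,S:car8-GO,W:wait | queues: N=5 E=0 S=0 W=1
Step 2 [NS]: N:car2-GO,E:wait,S:empty,W:wait | queues: N=4 E=0 S=0 W=1
Step 3 [NS]: N:car3-GO,E:wait,S:empty,W:wait | queues: N=3 E=0 S=0 W=1
Step 4 [EW]: N:wait,E:empty,S:wait,W:car6-GO | queues: N=3 E=0 S=0 W=0
Step 5 [EW]: N:wait,E:empty,S:wait,W:empty | queues: N=3 E=0 S=0 W=0
Step 6 [NS]: N:car4-GO,E:wait,S:empty,W:wait | queues: N=2 E=0 S=0 W=0
Step 7 [NS]: N:car5-GO,E:wait,S:empty,W:wait | queues: N=1 E=0 S=0 W=0
Step 8 [NS]: N:car7-GO,E:wait,S:empty,W:wait | queues: N=0 E=0 S=0 W=0
Car 3 crosses at step 3

3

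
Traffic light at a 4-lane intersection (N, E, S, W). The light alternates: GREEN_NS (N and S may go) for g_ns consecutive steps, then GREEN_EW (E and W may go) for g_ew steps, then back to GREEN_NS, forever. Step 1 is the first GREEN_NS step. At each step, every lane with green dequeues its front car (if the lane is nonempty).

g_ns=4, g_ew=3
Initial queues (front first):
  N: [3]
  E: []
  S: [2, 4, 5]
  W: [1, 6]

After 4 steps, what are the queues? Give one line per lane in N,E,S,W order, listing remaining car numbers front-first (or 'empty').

Step 1 [NS]: N:car3-GO,E:wait,S:car2-GO,W:wait | queues: N=0 E=0 S=2 W=2
Step 2 [NS]: N:empty,E:wait,S:car4-GO,W:wait | queues: N=0 E=0 S=1 W=2
Step 3 [NS]: N:empty,E:wait,S:car5-GO,W:wait | queues: N=0 E=0 S=0 W=2
Step 4 [NS]: N:empty,E:wait,S:empty,W:wait | queues: N=0 E=0 S=0 W=2

N: empty
E: empty
S: empty
W: 1 6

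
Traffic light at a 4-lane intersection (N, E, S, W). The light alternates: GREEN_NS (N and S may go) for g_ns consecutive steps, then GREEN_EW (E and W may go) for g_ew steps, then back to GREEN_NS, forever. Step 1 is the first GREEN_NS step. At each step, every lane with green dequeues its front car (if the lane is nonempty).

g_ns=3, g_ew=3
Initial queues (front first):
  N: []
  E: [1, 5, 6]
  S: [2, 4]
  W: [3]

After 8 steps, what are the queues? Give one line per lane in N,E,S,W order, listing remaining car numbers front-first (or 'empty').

Step 1 [NS]: N:empty,E:wait,S:car2-GO,W:wait | queues: N=0 E=3 S=1 W=1
Step 2 [NS]: N:empty,E:wait,S:car4-GO,W:wait | queues: N=0 E=3 S=0 W=1
Step 3 [NS]: N:empty,E:wait,S:empty,W:wait | queues: N=0 E=3 S=0 W=1
Step 4 [EW]: N:wait,E:car1-GO,S:wait,W:car3-GO | queues: N=0 E=2 S=0 W=0
Step 5 [EW]: N:wait,E:car5-GO,S:wait,W:empty | queues: N=0 E=1 S=0 W=0
Step 6 [EW]: N:wait,E:car6-GO,S:wait,W:empty | queues: N=0 E=0 S=0 W=0

N: empty
E: empty
S: empty
W: empty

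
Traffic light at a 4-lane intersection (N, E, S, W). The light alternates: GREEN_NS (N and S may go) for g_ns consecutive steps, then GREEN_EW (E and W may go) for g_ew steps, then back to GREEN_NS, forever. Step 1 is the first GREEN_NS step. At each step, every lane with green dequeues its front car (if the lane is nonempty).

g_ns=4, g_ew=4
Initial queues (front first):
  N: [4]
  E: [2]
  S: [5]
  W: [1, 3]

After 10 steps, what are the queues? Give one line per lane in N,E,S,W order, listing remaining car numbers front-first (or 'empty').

Step 1 [NS]: N:car4-GO,E:wait,S:car5-GO,W:wait | queues: N=0 E=1 S=0 W=2
Step 2 [NS]: N:empty,E:wait,S:empty,W:wait | queues: N=0 E=1 S=0 W=2
Step 3 [NS]: N:empty,E:wait,S:empty,W:wait | queues: N=0 E=1 S=0 W=2
Step 4 [NS]: N:empty,E:wait,S:empty,W:wait | queues: N=0 E=1 S=0 W=2
Step 5 [EW]: N:wait,E:car2-GO,S:wait,W:car1-GO | queues: N=0 E=0 S=0 W=1
Step 6 [EW]: N:wait,E:empty,S:wait,W:car3-GO | queues: N=0 E=0 S=0 W=0

N: empty
E: empty
S: empty
W: empty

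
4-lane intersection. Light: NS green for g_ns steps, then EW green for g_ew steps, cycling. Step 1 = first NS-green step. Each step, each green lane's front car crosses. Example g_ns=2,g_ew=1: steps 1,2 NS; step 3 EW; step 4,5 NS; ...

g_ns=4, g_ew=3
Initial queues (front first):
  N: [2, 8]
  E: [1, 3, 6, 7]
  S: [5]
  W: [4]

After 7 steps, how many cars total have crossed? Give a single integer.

Step 1 [NS]: N:car2-GO,E:wait,S:car5-GO,W:wait | queues: N=1 E=4 S=0 W=1
Step 2 [NS]: N:car8-GO,E:wait,S:empty,W:wait | queues: N=0 E=4 S=0 W=1
Step 3 [NS]: N:empty,E:wait,S:empty,W:wait | queues: N=0 E=4 S=0 W=1
Step 4 [NS]: N:empty,E:wait,S:empty,W:wait | queues: N=0 E=4 S=0 W=1
Step 5 [EW]: N:wait,E:car1-GO,S:wait,W:car4-GO | queues: N=0 E=3 S=0 W=0
Step 6 [EW]: N:wait,E:car3-GO,S:wait,W:empty | queues: N=0 E=2 S=0 W=0
Step 7 [EW]: N:wait,E:car6-GO,S:wait,W:empty | queues: N=0 E=1 S=0 W=0
Cars crossed by step 7: 7

Answer: 7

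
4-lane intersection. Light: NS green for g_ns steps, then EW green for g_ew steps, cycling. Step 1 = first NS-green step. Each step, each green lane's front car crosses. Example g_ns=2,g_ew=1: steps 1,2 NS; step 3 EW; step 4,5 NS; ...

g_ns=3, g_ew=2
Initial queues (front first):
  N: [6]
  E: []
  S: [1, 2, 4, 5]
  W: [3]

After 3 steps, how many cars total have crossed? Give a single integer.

Answer: 4

Derivation:
Step 1 [NS]: N:car6-GO,E:wait,S:car1-GO,W:wait | queues: N=0 E=0 S=3 W=1
Step 2 [NS]: N:empty,E:wait,S:car2-GO,W:wait | queues: N=0 E=0 S=2 W=1
Step 3 [NS]: N:empty,E:wait,S:car4-GO,W:wait | queues: N=0 E=0 S=1 W=1
Cars crossed by step 3: 4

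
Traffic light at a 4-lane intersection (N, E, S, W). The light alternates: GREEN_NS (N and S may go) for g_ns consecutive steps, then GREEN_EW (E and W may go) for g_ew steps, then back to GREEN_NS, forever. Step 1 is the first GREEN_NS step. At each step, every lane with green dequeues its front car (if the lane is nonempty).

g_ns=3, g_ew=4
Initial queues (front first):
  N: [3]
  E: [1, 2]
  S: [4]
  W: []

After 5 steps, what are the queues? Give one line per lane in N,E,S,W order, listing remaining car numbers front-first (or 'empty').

Step 1 [NS]: N:car3-GO,E:wait,S:car4-GO,W:wait | queues: N=0 E=2 S=0 W=0
Step 2 [NS]: N:empty,E:wait,S:empty,W:wait | queues: N=0 E=2 S=0 W=0
Step 3 [NS]: N:empty,E:wait,S:empty,W:wait | queues: N=0 E=2 S=0 W=0
Step 4 [EW]: N:wait,E:car1-GO,S:wait,W:empty | queues: N=0 E=1 S=0 W=0
Step 5 [EW]: N:wait,E:car2-GO,S:wait,W:empty | queues: N=0 E=0 S=0 W=0

N: empty
E: empty
S: empty
W: empty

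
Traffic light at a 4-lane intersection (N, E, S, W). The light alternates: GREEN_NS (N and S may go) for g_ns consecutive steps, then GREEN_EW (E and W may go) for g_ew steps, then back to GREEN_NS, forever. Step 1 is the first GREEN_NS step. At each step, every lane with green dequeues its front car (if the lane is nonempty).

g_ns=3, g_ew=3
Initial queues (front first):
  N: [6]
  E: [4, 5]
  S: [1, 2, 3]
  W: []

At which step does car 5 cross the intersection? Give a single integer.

Step 1 [NS]: N:car6-GO,E:wait,S:car1-GO,W:wait | queues: N=0 E=2 S=2 W=0
Step 2 [NS]: N:empty,E:wait,S:car2-GO,W:wait | queues: N=0 E=2 S=1 W=0
Step 3 [NS]: N:empty,E:wait,S:car3-GO,W:wait | queues: N=0 E=2 S=0 W=0
Step 4 [EW]: N:wait,E:car4-GO,S:wait,W:empty | queues: N=0 E=1 S=0 W=0
Step 5 [EW]: N:wait,E:car5-GO,S:wait,W:empty | queues: N=0 E=0 S=0 W=0
Car 5 crosses at step 5

5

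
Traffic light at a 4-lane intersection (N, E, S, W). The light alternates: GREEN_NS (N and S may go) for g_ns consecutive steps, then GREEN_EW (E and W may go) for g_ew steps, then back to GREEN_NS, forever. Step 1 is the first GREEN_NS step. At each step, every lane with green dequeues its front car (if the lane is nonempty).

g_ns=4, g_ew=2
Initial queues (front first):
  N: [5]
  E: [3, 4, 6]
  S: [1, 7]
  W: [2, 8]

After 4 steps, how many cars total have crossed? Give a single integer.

Answer: 3

Derivation:
Step 1 [NS]: N:car5-GO,E:wait,S:car1-GO,W:wait | queues: N=0 E=3 S=1 W=2
Step 2 [NS]: N:empty,E:wait,S:car7-GO,W:wait | queues: N=0 E=3 S=0 W=2
Step 3 [NS]: N:empty,E:wait,S:empty,W:wait | queues: N=0 E=3 S=0 W=2
Step 4 [NS]: N:empty,E:wait,S:empty,W:wait | queues: N=0 E=3 S=0 W=2
Cars crossed by step 4: 3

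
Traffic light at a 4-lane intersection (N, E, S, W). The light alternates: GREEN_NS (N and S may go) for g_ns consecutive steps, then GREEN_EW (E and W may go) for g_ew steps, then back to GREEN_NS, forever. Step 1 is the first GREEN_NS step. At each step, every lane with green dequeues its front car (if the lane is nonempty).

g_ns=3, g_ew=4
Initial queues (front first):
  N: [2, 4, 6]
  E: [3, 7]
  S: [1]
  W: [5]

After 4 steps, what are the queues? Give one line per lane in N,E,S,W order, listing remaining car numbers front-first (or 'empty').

Step 1 [NS]: N:car2-GO,E:wait,S:car1-GO,W:wait | queues: N=2 E=2 S=0 W=1
Step 2 [NS]: N:car4-GO,E:wait,S:empty,W:wait | queues: N=1 E=2 S=0 W=1
Step 3 [NS]: N:car6-GO,E:wait,S:empty,W:wait | queues: N=0 E=2 S=0 W=1
Step 4 [EW]: N:wait,E:car3-GO,S:wait,W:car5-GO | queues: N=0 E=1 S=0 W=0

N: empty
E: 7
S: empty
W: empty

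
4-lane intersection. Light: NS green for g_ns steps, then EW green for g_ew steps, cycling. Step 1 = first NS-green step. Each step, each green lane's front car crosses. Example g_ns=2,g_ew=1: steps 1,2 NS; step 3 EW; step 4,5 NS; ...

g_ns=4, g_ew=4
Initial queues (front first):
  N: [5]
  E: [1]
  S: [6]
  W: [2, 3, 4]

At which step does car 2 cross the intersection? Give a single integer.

Step 1 [NS]: N:car5-GO,E:wait,S:car6-GO,W:wait | queues: N=0 E=1 S=0 W=3
Step 2 [NS]: N:empty,E:wait,S:empty,W:wait | queues: N=0 E=1 S=0 W=3
Step 3 [NS]: N:empty,E:wait,S:empty,W:wait | queues: N=0 E=1 S=0 W=3
Step 4 [NS]: N:empty,E:wait,S:empty,W:wait | queues: N=0 E=1 S=0 W=3
Step 5 [EW]: N:wait,E:car1-GO,S:wait,W:car2-GO | queues: N=0 E=0 S=0 W=2
Step 6 [EW]: N:wait,E:empty,S:wait,W:car3-GO | queues: N=0 E=0 S=0 W=1
Step 7 [EW]: N:wait,E:empty,S:wait,W:car4-GO | queues: N=0 E=0 S=0 W=0
Car 2 crosses at step 5

5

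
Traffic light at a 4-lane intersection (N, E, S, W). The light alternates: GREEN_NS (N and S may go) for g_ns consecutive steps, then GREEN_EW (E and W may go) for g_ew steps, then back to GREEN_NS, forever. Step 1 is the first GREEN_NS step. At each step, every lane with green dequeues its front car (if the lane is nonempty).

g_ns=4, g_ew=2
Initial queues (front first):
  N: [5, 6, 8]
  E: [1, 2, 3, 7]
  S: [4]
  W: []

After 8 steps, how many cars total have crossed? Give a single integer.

Step 1 [NS]: N:car5-GO,E:wait,S:car4-GO,W:wait | queues: N=2 E=4 S=0 W=0
Step 2 [NS]: N:car6-GO,E:wait,S:empty,W:wait | queues: N=1 E=4 S=0 W=0
Step 3 [NS]: N:car8-GO,E:wait,S:empty,W:wait | queues: N=0 E=4 S=0 W=0
Step 4 [NS]: N:empty,E:wait,S:empty,W:wait | queues: N=0 E=4 S=0 W=0
Step 5 [EW]: N:wait,E:car1-GO,S:wait,W:empty | queues: N=0 E=3 S=0 W=0
Step 6 [EW]: N:wait,E:car2-GO,S:wait,W:empty | queues: N=0 E=2 S=0 W=0
Step 7 [NS]: N:empty,E:wait,S:empty,W:wait | queues: N=0 E=2 S=0 W=0
Step 8 [NS]: N:empty,E:wait,S:empty,W:wait | queues: N=0 E=2 S=0 W=0
Cars crossed by step 8: 6

Answer: 6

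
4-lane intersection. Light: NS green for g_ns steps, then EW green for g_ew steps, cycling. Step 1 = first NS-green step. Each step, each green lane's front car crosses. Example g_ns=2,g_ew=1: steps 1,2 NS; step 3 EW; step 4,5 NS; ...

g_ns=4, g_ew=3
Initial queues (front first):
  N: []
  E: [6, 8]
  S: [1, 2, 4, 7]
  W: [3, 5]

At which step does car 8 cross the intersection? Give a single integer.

Step 1 [NS]: N:empty,E:wait,S:car1-GO,W:wait | queues: N=0 E=2 S=3 W=2
Step 2 [NS]: N:empty,E:wait,S:car2-GO,W:wait | queues: N=0 E=2 S=2 W=2
Step 3 [NS]: N:empty,E:wait,S:car4-GO,W:wait | queues: N=0 E=2 S=1 W=2
Step 4 [NS]: N:empty,E:wait,S:car7-GO,W:wait | queues: N=0 E=2 S=0 W=2
Step 5 [EW]: N:wait,E:car6-GO,S:wait,W:car3-GO | queues: N=0 E=1 S=0 W=1
Step 6 [EW]: N:wait,E:car8-GO,S:wait,W:car5-GO | queues: N=0 E=0 S=0 W=0
Car 8 crosses at step 6

6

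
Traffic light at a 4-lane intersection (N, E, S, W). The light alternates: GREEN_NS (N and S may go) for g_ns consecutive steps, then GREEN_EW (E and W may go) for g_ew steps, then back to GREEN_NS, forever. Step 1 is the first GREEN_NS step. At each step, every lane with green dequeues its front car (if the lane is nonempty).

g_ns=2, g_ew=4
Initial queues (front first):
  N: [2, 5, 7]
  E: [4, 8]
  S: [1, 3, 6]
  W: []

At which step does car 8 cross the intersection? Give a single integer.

Step 1 [NS]: N:car2-GO,E:wait,S:car1-GO,W:wait | queues: N=2 E=2 S=2 W=0
Step 2 [NS]: N:car5-GO,E:wait,S:car3-GO,W:wait | queues: N=1 E=2 S=1 W=0
Step 3 [EW]: N:wait,E:car4-GO,S:wait,W:empty | queues: N=1 E=1 S=1 W=0
Step 4 [EW]: N:wait,E:car8-GO,S:wait,W:empty | queues: N=1 E=0 S=1 W=0
Step 5 [EW]: N:wait,E:empty,S:wait,W:empty | queues: N=1 E=0 S=1 W=0
Step 6 [EW]: N:wait,E:empty,S:wait,W:empty | queues: N=1 E=0 S=1 W=0
Step 7 [NS]: N:car7-GO,E:wait,S:car6-GO,W:wait | queues: N=0 E=0 S=0 W=0
Car 8 crosses at step 4

4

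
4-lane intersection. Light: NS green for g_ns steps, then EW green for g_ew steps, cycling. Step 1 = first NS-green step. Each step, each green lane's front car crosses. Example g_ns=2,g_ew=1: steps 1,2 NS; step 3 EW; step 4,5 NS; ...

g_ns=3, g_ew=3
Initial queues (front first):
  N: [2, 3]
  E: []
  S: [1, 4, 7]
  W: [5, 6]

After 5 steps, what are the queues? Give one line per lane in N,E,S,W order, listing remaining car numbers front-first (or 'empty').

Step 1 [NS]: N:car2-GO,E:wait,S:car1-GO,W:wait | queues: N=1 E=0 S=2 W=2
Step 2 [NS]: N:car3-GO,E:wait,S:car4-GO,W:wait | queues: N=0 E=0 S=1 W=2
Step 3 [NS]: N:empty,E:wait,S:car7-GO,W:wait | queues: N=0 E=0 S=0 W=2
Step 4 [EW]: N:wait,E:empty,S:wait,W:car5-GO | queues: N=0 E=0 S=0 W=1
Step 5 [EW]: N:wait,E:empty,S:wait,W:car6-GO | queues: N=0 E=0 S=0 W=0

N: empty
E: empty
S: empty
W: empty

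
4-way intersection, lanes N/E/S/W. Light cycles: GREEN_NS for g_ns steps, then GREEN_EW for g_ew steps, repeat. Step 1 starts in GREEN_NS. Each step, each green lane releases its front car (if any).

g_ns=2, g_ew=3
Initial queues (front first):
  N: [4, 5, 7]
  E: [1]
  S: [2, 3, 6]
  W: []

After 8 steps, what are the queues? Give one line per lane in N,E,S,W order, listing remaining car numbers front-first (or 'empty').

Step 1 [NS]: N:car4-GO,E:wait,S:car2-GO,W:wait | queues: N=2 E=1 S=2 W=0
Step 2 [NS]: N:car5-GO,E:wait,S:car3-GO,W:wait | queues: N=1 E=1 S=1 W=0
Step 3 [EW]: N:wait,E:car1-GO,S:wait,W:empty | queues: N=1 E=0 S=1 W=0
Step 4 [EW]: N:wait,E:empty,S:wait,W:empty | queues: N=1 E=0 S=1 W=0
Step 5 [EW]: N:wait,E:empty,S:wait,W:empty | queues: N=1 E=0 S=1 W=0
Step 6 [NS]: N:car7-GO,E:wait,S:car6-GO,W:wait | queues: N=0 E=0 S=0 W=0

N: empty
E: empty
S: empty
W: empty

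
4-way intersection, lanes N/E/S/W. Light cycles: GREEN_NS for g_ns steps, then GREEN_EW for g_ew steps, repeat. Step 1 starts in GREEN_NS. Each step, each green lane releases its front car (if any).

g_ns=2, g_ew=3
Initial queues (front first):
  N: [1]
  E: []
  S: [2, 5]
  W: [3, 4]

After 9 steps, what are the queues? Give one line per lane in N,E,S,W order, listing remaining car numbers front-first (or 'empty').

Step 1 [NS]: N:car1-GO,E:wait,S:car2-GO,W:wait | queues: N=0 E=0 S=1 W=2
Step 2 [NS]: N:empty,E:wait,S:car5-GO,W:wait | queues: N=0 E=0 S=0 W=2
Step 3 [EW]: N:wait,E:empty,S:wait,W:car3-GO | queues: N=0 E=0 S=0 W=1
Step 4 [EW]: N:wait,E:empty,S:wait,W:car4-GO | queues: N=0 E=0 S=0 W=0

N: empty
E: empty
S: empty
W: empty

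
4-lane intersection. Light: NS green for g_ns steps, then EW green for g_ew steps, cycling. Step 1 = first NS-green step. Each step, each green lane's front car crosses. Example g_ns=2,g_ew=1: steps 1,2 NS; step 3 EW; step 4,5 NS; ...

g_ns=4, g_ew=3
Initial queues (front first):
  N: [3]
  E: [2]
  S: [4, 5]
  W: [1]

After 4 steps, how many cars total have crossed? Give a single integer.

Step 1 [NS]: N:car3-GO,E:wait,S:car4-GO,W:wait | queues: N=0 E=1 S=1 W=1
Step 2 [NS]: N:empty,E:wait,S:car5-GO,W:wait | queues: N=0 E=1 S=0 W=1
Step 3 [NS]: N:empty,E:wait,S:empty,W:wait | queues: N=0 E=1 S=0 W=1
Step 4 [NS]: N:empty,E:wait,S:empty,W:wait | queues: N=0 E=1 S=0 W=1
Cars crossed by step 4: 3

Answer: 3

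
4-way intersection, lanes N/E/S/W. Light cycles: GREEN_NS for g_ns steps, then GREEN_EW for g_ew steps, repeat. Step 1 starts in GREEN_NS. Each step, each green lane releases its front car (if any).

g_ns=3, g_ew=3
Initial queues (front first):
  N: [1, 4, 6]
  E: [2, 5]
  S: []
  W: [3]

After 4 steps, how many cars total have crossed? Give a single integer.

Step 1 [NS]: N:car1-GO,E:wait,S:empty,W:wait | queues: N=2 E=2 S=0 W=1
Step 2 [NS]: N:car4-GO,E:wait,S:empty,W:wait | queues: N=1 E=2 S=0 W=1
Step 3 [NS]: N:car6-GO,E:wait,S:empty,W:wait | queues: N=0 E=2 S=0 W=1
Step 4 [EW]: N:wait,E:car2-GO,S:wait,W:car3-GO | queues: N=0 E=1 S=0 W=0
Cars crossed by step 4: 5

Answer: 5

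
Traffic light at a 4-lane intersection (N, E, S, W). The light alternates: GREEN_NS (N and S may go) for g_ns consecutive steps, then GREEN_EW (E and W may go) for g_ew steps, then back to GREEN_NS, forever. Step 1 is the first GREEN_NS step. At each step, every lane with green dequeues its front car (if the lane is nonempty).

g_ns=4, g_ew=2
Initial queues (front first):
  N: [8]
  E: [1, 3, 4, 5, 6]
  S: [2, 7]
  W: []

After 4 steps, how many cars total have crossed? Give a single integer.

Answer: 3

Derivation:
Step 1 [NS]: N:car8-GO,E:wait,S:car2-GO,W:wait | queues: N=0 E=5 S=1 W=0
Step 2 [NS]: N:empty,E:wait,S:car7-GO,W:wait | queues: N=0 E=5 S=0 W=0
Step 3 [NS]: N:empty,E:wait,S:empty,W:wait | queues: N=0 E=5 S=0 W=0
Step 4 [NS]: N:empty,E:wait,S:empty,W:wait | queues: N=0 E=5 S=0 W=0
Cars crossed by step 4: 3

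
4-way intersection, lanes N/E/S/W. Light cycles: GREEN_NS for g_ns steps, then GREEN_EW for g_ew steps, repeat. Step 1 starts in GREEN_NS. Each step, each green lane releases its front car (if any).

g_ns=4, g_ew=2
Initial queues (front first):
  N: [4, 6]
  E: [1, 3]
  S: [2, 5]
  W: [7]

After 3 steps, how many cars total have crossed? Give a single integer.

Answer: 4

Derivation:
Step 1 [NS]: N:car4-GO,E:wait,S:car2-GO,W:wait | queues: N=1 E=2 S=1 W=1
Step 2 [NS]: N:car6-GO,E:wait,S:car5-GO,W:wait | queues: N=0 E=2 S=0 W=1
Step 3 [NS]: N:empty,E:wait,S:empty,W:wait | queues: N=0 E=2 S=0 W=1
Cars crossed by step 3: 4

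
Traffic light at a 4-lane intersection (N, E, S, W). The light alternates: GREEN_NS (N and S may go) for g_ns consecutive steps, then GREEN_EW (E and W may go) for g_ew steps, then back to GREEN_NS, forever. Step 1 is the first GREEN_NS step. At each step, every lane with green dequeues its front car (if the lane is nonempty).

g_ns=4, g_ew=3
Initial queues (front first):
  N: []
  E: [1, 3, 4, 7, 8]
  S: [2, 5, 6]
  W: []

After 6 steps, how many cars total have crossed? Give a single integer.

Answer: 5

Derivation:
Step 1 [NS]: N:empty,E:wait,S:car2-GO,W:wait | queues: N=0 E=5 S=2 W=0
Step 2 [NS]: N:empty,E:wait,S:car5-GO,W:wait | queues: N=0 E=5 S=1 W=0
Step 3 [NS]: N:empty,E:wait,S:car6-GO,W:wait | queues: N=0 E=5 S=0 W=0
Step 4 [NS]: N:empty,E:wait,S:empty,W:wait | queues: N=0 E=5 S=0 W=0
Step 5 [EW]: N:wait,E:car1-GO,S:wait,W:empty | queues: N=0 E=4 S=0 W=0
Step 6 [EW]: N:wait,E:car3-GO,S:wait,W:empty | queues: N=0 E=3 S=0 W=0
Cars crossed by step 6: 5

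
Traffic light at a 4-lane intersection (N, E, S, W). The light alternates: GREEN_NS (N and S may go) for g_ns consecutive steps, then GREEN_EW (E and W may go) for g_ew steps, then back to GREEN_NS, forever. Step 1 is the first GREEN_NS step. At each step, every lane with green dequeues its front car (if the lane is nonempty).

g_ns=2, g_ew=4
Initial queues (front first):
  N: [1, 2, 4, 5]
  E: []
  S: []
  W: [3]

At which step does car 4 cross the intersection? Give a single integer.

Step 1 [NS]: N:car1-GO,E:wait,S:empty,W:wait | queues: N=3 E=0 S=0 W=1
Step 2 [NS]: N:car2-GO,E:wait,S:empty,W:wait | queues: N=2 E=0 S=0 W=1
Step 3 [EW]: N:wait,E:empty,S:wait,W:car3-GO | queues: N=2 E=0 S=0 W=0
Step 4 [EW]: N:wait,E:empty,S:wait,W:empty | queues: N=2 E=0 S=0 W=0
Step 5 [EW]: N:wait,E:empty,S:wait,W:empty | queues: N=2 E=0 S=0 W=0
Step 6 [EW]: N:wait,E:empty,S:wait,W:empty | queues: N=2 E=0 S=0 W=0
Step 7 [NS]: N:car4-GO,E:wait,S:empty,W:wait | queues: N=1 E=0 S=0 W=0
Step 8 [NS]: N:car5-GO,E:wait,S:empty,W:wait | queues: N=0 E=0 S=0 W=0
Car 4 crosses at step 7

7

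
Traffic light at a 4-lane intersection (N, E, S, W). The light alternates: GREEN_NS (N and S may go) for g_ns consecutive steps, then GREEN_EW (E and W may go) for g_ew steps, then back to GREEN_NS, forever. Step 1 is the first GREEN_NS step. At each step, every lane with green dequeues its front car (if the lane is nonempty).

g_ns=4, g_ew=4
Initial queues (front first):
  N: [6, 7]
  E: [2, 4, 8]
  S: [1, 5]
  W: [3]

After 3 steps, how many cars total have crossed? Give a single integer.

Step 1 [NS]: N:car6-GO,E:wait,S:car1-GO,W:wait | queues: N=1 E=3 S=1 W=1
Step 2 [NS]: N:car7-GO,E:wait,S:car5-GO,W:wait | queues: N=0 E=3 S=0 W=1
Step 3 [NS]: N:empty,E:wait,S:empty,W:wait | queues: N=0 E=3 S=0 W=1
Cars crossed by step 3: 4

Answer: 4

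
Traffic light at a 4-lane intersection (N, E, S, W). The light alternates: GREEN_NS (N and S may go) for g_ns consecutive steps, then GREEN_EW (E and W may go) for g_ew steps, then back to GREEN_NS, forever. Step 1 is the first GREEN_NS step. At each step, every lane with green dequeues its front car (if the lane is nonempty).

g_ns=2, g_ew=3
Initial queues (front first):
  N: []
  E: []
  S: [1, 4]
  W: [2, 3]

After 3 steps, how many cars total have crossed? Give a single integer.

Step 1 [NS]: N:empty,E:wait,S:car1-GO,W:wait | queues: N=0 E=0 S=1 W=2
Step 2 [NS]: N:empty,E:wait,S:car4-GO,W:wait | queues: N=0 E=0 S=0 W=2
Step 3 [EW]: N:wait,E:empty,S:wait,W:car2-GO | queues: N=0 E=0 S=0 W=1
Cars crossed by step 3: 3

Answer: 3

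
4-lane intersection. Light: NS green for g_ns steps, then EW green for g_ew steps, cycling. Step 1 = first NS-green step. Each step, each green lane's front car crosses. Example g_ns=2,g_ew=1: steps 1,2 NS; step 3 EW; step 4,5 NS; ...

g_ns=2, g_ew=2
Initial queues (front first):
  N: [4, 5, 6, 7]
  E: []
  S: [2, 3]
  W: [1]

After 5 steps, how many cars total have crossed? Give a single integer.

Answer: 6

Derivation:
Step 1 [NS]: N:car4-GO,E:wait,S:car2-GO,W:wait | queues: N=3 E=0 S=1 W=1
Step 2 [NS]: N:car5-GO,E:wait,S:car3-GO,W:wait | queues: N=2 E=0 S=0 W=1
Step 3 [EW]: N:wait,E:empty,S:wait,W:car1-GO | queues: N=2 E=0 S=0 W=0
Step 4 [EW]: N:wait,E:empty,S:wait,W:empty | queues: N=2 E=0 S=0 W=0
Step 5 [NS]: N:car6-GO,E:wait,S:empty,W:wait | queues: N=1 E=0 S=0 W=0
Cars crossed by step 5: 6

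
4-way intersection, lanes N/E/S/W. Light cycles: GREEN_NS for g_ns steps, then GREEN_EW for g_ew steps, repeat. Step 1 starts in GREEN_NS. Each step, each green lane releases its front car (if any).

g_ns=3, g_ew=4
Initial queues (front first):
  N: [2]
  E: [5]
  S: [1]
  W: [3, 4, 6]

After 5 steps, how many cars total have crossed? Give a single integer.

Step 1 [NS]: N:car2-GO,E:wait,S:car1-GO,W:wait | queues: N=0 E=1 S=0 W=3
Step 2 [NS]: N:empty,E:wait,S:empty,W:wait | queues: N=0 E=1 S=0 W=3
Step 3 [NS]: N:empty,E:wait,S:empty,W:wait | queues: N=0 E=1 S=0 W=3
Step 4 [EW]: N:wait,E:car5-GO,S:wait,W:car3-GO | queues: N=0 E=0 S=0 W=2
Step 5 [EW]: N:wait,E:empty,S:wait,W:car4-GO | queues: N=0 E=0 S=0 W=1
Cars crossed by step 5: 5

Answer: 5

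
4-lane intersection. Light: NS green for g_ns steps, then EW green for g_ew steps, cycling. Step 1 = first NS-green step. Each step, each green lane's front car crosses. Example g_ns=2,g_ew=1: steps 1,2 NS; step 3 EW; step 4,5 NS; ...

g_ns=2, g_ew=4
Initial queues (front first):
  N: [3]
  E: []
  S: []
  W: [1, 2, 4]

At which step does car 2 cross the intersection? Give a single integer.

Step 1 [NS]: N:car3-GO,E:wait,S:empty,W:wait | queues: N=0 E=0 S=0 W=3
Step 2 [NS]: N:empty,E:wait,S:empty,W:wait | queues: N=0 E=0 S=0 W=3
Step 3 [EW]: N:wait,E:empty,S:wait,W:car1-GO | queues: N=0 E=0 S=0 W=2
Step 4 [EW]: N:wait,E:empty,S:wait,W:car2-GO | queues: N=0 E=0 S=0 W=1
Step 5 [EW]: N:wait,E:empty,S:wait,W:car4-GO | queues: N=0 E=0 S=0 W=0
Car 2 crosses at step 4

4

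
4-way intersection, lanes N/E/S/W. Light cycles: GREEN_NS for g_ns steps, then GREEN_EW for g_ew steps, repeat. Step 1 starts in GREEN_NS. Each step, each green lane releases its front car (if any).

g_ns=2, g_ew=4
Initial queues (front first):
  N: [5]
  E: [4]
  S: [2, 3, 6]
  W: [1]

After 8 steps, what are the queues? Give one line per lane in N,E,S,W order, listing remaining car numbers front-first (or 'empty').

Step 1 [NS]: N:car5-GO,E:wait,S:car2-GO,W:wait | queues: N=0 E=1 S=2 W=1
Step 2 [NS]: N:empty,E:wait,S:car3-GO,W:wait | queues: N=0 E=1 S=1 W=1
Step 3 [EW]: N:wait,E:car4-GO,S:wait,W:car1-GO | queues: N=0 E=0 S=1 W=0
Step 4 [EW]: N:wait,E:empty,S:wait,W:empty | queues: N=0 E=0 S=1 W=0
Step 5 [EW]: N:wait,E:empty,S:wait,W:empty | queues: N=0 E=0 S=1 W=0
Step 6 [EW]: N:wait,E:empty,S:wait,W:empty | queues: N=0 E=0 S=1 W=0
Step 7 [NS]: N:empty,E:wait,S:car6-GO,W:wait | queues: N=0 E=0 S=0 W=0

N: empty
E: empty
S: empty
W: empty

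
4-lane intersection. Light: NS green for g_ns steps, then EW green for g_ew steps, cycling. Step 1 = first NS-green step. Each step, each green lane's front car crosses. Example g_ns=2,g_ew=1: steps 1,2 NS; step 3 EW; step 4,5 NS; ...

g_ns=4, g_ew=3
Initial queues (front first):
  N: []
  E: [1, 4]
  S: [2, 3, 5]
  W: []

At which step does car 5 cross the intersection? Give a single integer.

Step 1 [NS]: N:empty,E:wait,S:car2-GO,W:wait | queues: N=0 E=2 S=2 W=0
Step 2 [NS]: N:empty,E:wait,S:car3-GO,W:wait | queues: N=0 E=2 S=1 W=0
Step 3 [NS]: N:empty,E:wait,S:car5-GO,W:wait | queues: N=0 E=2 S=0 W=0
Step 4 [NS]: N:empty,E:wait,S:empty,W:wait | queues: N=0 E=2 S=0 W=0
Step 5 [EW]: N:wait,E:car1-GO,S:wait,W:empty | queues: N=0 E=1 S=0 W=0
Step 6 [EW]: N:wait,E:car4-GO,S:wait,W:empty | queues: N=0 E=0 S=0 W=0
Car 5 crosses at step 3

3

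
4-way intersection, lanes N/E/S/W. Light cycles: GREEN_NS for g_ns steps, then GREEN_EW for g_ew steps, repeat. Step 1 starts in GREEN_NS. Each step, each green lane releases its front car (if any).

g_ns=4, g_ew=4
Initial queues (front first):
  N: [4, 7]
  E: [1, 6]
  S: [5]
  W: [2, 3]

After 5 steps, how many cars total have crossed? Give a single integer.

Step 1 [NS]: N:car4-GO,E:wait,S:car5-GO,W:wait | queues: N=1 E=2 S=0 W=2
Step 2 [NS]: N:car7-GO,E:wait,S:empty,W:wait | queues: N=0 E=2 S=0 W=2
Step 3 [NS]: N:empty,E:wait,S:empty,W:wait | queues: N=0 E=2 S=0 W=2
Step 4 [NS]: N:empty,E:wait,S:empty,W:wait | queues: N=0 E=2 S=0 W=2
Step 5 [EW]: N:wait,E:car1-GO,S:wait,W:car2-GO | queues: N=0 E=1 S=0 W=1
Cars crossed by step 5: 5

Answer: 5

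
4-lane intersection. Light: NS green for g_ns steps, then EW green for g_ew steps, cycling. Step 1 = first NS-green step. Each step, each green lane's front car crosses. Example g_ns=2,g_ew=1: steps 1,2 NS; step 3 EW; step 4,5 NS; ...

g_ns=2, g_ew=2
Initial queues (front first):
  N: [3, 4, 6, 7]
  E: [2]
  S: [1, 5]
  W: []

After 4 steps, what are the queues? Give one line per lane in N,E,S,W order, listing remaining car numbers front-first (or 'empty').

Step 1 [NS]: N:car3-GO,E:wait,S:car1-GO,W:wait | queues: N=3 E=1 S=1 W=0
Step 2 [NS]: N:car4-GO,E:wait,S:car5-GO,W:wait | queues: N=2 E=1 S=0 W=0
Step 3 [EW]: N:wait,E:car2-GO,S:wait,W:empty | queues: N=2 E=0 S=0 W=0
Step 4 [EW]: N:wait,E:empty,S:wait,W:empty | queues: N=2 E=0 S=0 W=0

N: 6 7
E: empty
S: empty
W: empty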